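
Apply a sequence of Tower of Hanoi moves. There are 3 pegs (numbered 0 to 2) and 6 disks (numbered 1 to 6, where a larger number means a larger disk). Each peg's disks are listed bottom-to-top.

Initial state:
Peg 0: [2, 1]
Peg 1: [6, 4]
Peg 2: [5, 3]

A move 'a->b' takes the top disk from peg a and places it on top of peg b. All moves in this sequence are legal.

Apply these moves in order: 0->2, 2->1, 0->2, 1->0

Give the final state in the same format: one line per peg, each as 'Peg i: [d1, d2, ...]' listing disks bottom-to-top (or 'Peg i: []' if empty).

After move 1 (0->2):
Peg 0: [2]
Peg 1: [6, 4]
Peg 2: [5, 3, 1]

After move 2 (2->1):
Peg 0: [2]
Peg 1: [6, 4, 1]
Peg 2: [5, 3]

After move 3 (0->2):
Peg 0: []
Peg 1: [6, 4, 1]
Peg 2: [5, 3, 2]

After move 4 (1->0):
Peg 0: [1]
Peg 1: [6, 4]
Peg 2: [5, 3, 2]

Answer: Peg 0: [1]
Peg 1: [6, 4]
Peg 2: [5, 3, 2]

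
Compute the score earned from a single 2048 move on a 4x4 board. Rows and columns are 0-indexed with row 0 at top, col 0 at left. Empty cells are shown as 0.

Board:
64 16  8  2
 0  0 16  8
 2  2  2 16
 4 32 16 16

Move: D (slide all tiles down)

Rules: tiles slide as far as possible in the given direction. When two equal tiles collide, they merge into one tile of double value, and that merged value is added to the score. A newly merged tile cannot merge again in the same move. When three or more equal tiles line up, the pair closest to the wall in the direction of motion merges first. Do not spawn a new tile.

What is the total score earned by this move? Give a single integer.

Slide down:
col 0: [64, 0, 2, 4] -> [0, 64, 2, 4]  score +0 (running 0)
col 1: [16, 0, 2, 32] -> [0, 16, 2, 32]  score +0 (running 0)
col 2: [8, 16, 2, 16] -> [8, 16, 2, 16]  score +0 (running 0)
col 3: [2, 8, 16, 16] -> [0, 2, 8, 32]  score +32 (running 32)
Board after move:
 0  0  8  0
64 16 16  2
 2  2  2  8
 4 32 16 32

Answer: 32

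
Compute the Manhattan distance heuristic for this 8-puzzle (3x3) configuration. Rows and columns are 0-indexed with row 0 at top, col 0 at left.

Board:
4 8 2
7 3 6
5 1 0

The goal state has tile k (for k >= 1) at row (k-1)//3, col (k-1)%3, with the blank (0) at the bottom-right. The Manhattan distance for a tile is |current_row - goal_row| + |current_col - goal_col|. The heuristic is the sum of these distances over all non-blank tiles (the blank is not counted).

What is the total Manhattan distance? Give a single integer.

Tile 4: (0,0)->(1,0) = 1
Tile 8: (0,1)->(2,1) = 2
Tile 2: (0,2)->(0,1) = 1
Tile 7: (1,0)->(2,0) = 1
Tile 3: (1,1)->(0,2) = 2
Tile 6: (1,2)->(1,2) = 0
Tile 5: (2,0)->(1,1) = 2
Tile 1: (2,1)->(0,0) = 3
Sum: 1 + 2 + 1 + 1 + 2 + 0 + 2 + 3 = 12

Answer: 12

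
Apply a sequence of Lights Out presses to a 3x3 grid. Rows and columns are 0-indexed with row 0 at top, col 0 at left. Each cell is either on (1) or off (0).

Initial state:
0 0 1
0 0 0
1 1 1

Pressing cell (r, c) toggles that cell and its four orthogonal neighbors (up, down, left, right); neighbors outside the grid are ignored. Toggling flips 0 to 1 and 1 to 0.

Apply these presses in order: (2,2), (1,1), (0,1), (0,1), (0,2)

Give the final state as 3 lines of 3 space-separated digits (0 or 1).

Answer: 0 0 0
1 1 1
1 1 0

Derivation:
After press 1 at (2,2):
0 0 1
0 0 1
1 0 0

After press 2 at (1,1):
0 1 1
1 1 0
1 1 0

After press 3 at (0,1):
1 0 0
1 0 0
1 1 0

After press 4 at (0,1):
0 1 1
1 1 0
1 1 0

After press 5 at (0,2):
0 0 0
1 1 1
1 1 0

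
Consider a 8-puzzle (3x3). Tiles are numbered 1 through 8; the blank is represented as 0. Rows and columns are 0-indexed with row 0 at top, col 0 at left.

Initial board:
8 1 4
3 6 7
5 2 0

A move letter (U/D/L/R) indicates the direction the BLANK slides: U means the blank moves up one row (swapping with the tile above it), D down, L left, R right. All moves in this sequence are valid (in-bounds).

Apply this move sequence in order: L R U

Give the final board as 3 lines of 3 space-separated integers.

Answer: 8 1 4
3 6 0
5 2 7

Derivation:
After move 1 (L):
8 1 4
3 6 7
5 0 2

After move 2 (R):
8 1 4
3 6 7
5 2 0

After move 3 (U):
8 1 4
3 6 0
5 2 7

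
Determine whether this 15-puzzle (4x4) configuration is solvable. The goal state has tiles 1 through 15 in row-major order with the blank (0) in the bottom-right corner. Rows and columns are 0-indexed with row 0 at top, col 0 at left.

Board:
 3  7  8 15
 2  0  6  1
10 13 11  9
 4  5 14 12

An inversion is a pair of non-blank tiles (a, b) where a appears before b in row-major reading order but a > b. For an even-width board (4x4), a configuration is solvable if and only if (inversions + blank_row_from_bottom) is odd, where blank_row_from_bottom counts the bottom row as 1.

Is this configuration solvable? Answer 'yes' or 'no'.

Inversions: 41
Blank is in row 1 (0-indexed from top), which is row 3 counting from the bottom (bottom = 1).
41 + 3 = 44, which is even, so the puzzle is not solvable.

Answer: no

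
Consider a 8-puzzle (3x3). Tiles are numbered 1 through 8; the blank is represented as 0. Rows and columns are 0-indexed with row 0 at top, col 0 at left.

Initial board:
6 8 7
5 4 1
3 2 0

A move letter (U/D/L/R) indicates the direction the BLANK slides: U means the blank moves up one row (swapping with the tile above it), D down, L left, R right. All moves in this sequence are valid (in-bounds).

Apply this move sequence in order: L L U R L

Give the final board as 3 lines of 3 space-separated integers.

After move 1 (L):
6 8 7
5 4 1
3 0 2

After move 2 (L):
6 8 7
5 4 1
0 3 2

After move 3 (U):
6 8 7
0 4 1
5 3 2

After move 4 (R):
6 8 7
4 0 1
5 3 2

After move 5 (L):
6 8 7
0 4 1
5 3 2

Answer: 6 8 7
0 4 1
5 3 2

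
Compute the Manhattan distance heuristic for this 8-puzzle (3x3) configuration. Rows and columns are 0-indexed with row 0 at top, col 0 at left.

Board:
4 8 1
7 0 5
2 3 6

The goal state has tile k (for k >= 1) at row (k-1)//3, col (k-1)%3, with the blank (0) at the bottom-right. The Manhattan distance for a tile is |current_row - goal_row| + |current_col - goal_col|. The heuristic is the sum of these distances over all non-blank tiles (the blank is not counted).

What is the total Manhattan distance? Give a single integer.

Tile 4: (0,0)->(1,0) = 1
Tile 8: (0,1)->(2,1) = 2
Tile 1: (0,2)->(0,0) = 2
Tile 7: (1,0)->(2,0) = 1
Tile 5: (1,2)->(1,1) = 1
Tile 2: (2,0)->(0,1) = 3
Tile 3: (2,1)->(0,2) = 3
Tile 6: (2,2)->(1,2) = 1
Sum: 1 + 2 + 2 + 1 + 1 + 3 + 3 + 1 = 14

Answer: 14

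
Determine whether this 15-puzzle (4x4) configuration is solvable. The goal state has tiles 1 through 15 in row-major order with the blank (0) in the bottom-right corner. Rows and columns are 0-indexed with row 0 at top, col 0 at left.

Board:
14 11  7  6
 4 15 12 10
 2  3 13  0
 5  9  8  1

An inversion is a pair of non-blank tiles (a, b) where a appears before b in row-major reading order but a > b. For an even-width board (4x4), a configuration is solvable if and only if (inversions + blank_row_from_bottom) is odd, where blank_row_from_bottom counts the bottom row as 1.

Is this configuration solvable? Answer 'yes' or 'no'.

Answer: yes

Derivation:
Inversions: 69
Blank is in row 2 (0-indexed from top), which is row 2 counting from the bottom (bottom = 1).
69 + 2 = 71, which is odd, so the puzzle is solvable.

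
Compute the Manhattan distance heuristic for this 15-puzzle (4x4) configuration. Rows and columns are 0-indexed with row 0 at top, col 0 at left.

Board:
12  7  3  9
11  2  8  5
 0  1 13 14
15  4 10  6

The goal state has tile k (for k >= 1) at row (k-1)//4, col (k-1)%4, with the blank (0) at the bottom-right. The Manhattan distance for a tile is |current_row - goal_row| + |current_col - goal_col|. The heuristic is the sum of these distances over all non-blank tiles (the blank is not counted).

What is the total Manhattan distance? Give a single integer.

Tile 12: (0,0)->(2,3) = 5
Tile 7: (0,1)->(1,2) = 2
Tile 3: (0,2)->(0,2) = 0
Tile 9: (0,3)->(2,0) = 5
Tile 11: (1,0)->(2,2) = 3
Tile 2: (1,1)->(0,1) = 1
Tile 8: (1,2)->(1,3) = 1
Tile 5: (1,3)->(1,0) = 3
Tile 1: (2,1)->(0,0) = 3
Tile 13: (2,2)->(3,0) = 3
Tile 14: (2,3)->(3,1) = 3
Tile 15: (3,0)->(3,2) = 2
Tile 4: (3,1)->(0,3) = 5
Tile 10: (3,2)->(2,1) = 2
Tile 6: (3,3)->(1,1) = 4
Sum: 5 + 2 + 0 + 5 + 3 + 1 + 1 + 3 + 3 + 3 + 3 + 2 + 5 + 2 + 4 = 42

Answer: 42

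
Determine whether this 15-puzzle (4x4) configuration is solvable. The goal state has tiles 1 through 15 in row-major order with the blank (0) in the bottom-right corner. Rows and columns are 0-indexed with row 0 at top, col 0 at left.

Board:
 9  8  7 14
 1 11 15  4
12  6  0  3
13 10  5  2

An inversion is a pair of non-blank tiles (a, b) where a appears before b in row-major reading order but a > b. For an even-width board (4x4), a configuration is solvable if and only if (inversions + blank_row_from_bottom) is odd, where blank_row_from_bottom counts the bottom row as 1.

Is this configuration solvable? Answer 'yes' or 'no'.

Inversions: 62
Blank is in row 2 (0-indexed from top), which is row 2 counting from the bottom (bottom = 1).
62 + 2 = 64, which is even, so the puzzle is not solvable.

Answer: no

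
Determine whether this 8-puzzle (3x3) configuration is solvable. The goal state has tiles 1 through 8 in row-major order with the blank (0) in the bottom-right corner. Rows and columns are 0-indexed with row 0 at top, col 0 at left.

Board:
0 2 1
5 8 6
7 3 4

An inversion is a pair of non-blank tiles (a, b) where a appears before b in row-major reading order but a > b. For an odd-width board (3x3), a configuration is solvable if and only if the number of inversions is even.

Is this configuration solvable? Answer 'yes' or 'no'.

Answer: no

Derivation:
Inversions (pairs i<j in row-major order where tile[i] > tile[j] > 0): 11
11 is odd, so the puzzle is not solvable.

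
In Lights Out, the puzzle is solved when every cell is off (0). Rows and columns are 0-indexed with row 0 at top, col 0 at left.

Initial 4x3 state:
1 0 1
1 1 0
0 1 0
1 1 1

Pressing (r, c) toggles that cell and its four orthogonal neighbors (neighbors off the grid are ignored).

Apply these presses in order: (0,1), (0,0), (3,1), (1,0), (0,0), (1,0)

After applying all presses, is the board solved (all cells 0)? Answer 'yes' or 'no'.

Answer: no

Derivation:
After press 1 at (0,1):
0 1 0
1 0 0
0 1 0
1 1 1

After press 2 at (0,0):
1 0 0
0 0 0
0 1 0
1 1 1

After press 3 at (3,1):
1 0 0
0 0 0
0 0 0
0 0 0

After press 4 at (1,0):
0 0 0
1 1 0
1 0 0
0 0 0

After press 5 at (0,0):
1 1 0
0 1 0
1 0 0
0 0 0

After press 6 at (1,0):
0 1 0
1 0 0
0 0 0
0 0 0

Lights still on: 2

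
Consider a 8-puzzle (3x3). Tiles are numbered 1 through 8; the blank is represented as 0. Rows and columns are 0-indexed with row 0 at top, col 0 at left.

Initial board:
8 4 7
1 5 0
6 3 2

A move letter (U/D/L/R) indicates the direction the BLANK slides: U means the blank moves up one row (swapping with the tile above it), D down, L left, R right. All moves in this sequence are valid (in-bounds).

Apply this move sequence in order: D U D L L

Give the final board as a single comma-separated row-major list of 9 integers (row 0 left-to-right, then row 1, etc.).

Answer: 8, 4, 7, 1, 5, 2, 0, 6, 3

Derivation:
After move 1 (D):
8 4 7
1 5 2
6 3 0

After move 2 (U):
8 4 7
1 5 0
6 3 2

After move 3 (D):
8 4 7
1 5 2
6 3 0

After move 4 (L):
8 4 7
1 5 2
6 0 3

After move 5 (L):
8 4 7
1 5 2
0 6 3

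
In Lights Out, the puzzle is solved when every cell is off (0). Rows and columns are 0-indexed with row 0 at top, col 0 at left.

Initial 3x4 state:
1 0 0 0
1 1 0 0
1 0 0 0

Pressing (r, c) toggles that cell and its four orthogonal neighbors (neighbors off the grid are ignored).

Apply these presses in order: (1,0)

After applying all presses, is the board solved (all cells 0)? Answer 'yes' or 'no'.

After press 1 at (1,0):
0 0 0 0
0 0 0 0
0 0 0 0

Lights still on: 0

Answer: yes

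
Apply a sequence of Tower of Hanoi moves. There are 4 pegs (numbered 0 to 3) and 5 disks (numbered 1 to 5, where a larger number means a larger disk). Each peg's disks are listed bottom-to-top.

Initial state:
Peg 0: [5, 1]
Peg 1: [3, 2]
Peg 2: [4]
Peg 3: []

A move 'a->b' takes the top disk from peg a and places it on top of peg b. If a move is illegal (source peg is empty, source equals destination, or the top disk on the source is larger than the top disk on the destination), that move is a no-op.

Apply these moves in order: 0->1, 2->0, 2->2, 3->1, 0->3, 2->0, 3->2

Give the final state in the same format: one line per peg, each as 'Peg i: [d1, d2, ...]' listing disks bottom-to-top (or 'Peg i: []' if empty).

After move 1 (0->1):
Peg 0: [5]
Peg 1: [3, 2, 1]
Peg 2: [4]
Peg 3: []

After move 2 (2->0):
Peg 0: [5, 4]
Peg 1: [3, 2, 1]
Peg 2: []
Peg 3: []

After move 3 (2->2):
Peg 0: [5, 4]
Peg 1: [3, 2, 1]
Peg 2: []
Peg 3: []

After move 4 (3->1):
Peg 0: [5, 4]
Peg 1: [3, 2, 1]
Peg 2: []
Peg 3: []

After move 5 (0->3):
Peg 0: [5]
Peg 1: [3, 2, 1]
Peg 2: []
Peg 3: [4]

After move 6 (2->0):
Peg 0: [5]
Peg 1: [3, 2, 1]
Peg 2: []
Peg 3: [4]

After move 7 (3->2):
Peg 0: [5]
Peg 1: [3, 2, 1]
Peg 2: [4]
Peg 3: []

Answer: Peg 0: [5]
Peg 1: [3, 2, 1]
Peg 2: [4]
Peg 3: []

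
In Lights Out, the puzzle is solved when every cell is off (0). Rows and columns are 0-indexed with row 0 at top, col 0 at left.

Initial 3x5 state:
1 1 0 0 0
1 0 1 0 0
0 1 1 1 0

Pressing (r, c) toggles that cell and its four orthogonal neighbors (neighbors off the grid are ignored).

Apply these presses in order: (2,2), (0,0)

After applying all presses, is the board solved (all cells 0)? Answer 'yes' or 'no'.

After press 1 at (2,2):
1 1 0 0 0
1 0 0 0 0
0 0 0 0 0

After press 2 at (0,0):
0 0 0 0 0
0 0 0 0 0
0 0 0 0 0

Lights still on: 0

Answer: yes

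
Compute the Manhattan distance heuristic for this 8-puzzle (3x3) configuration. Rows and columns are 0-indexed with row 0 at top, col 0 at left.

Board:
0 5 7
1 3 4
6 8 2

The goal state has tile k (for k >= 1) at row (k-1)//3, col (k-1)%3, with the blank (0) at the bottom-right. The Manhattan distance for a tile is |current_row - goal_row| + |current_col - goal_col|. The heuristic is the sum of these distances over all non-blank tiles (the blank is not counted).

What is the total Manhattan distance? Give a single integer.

Tile 5: at (0,1), goal (1,1), distance |0-1|+|1-1| = 1
Tile 7: at (0,2), goal (2,0), distance |0-2|+|2-0| = 4
Tile 1: at (1,0), goal (0,0), distance |1-0|+|0-0| = 1
Tile 3: at (1,1), goal (0,2), distance |1-0|+|1-2| = 2
Tile 4: at (1,2), goal (1,0), distance |1-1|+|2-0| = 2
Tile 6: at (2,0), goal (1,2), distance |2-1|+|0-2| = 3
Tile 8: at (2,1), goal (2,1), distance |2-2|+|1-1| = 0
Tile 2: at (2,2), goal (0,1), distance |2-0|+|2-1| = 3
Sum: 1 + 4 + 1 + 2 + 2 + 3 + 0 + 3 = 16

Answer: 16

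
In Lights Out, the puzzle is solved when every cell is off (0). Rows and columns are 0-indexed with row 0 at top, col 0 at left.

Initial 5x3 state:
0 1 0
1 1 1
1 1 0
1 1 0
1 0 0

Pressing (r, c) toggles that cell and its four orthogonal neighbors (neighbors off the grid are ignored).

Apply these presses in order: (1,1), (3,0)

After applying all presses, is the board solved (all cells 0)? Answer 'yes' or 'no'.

Answer: yes

Derivation:
After press 1 at (1,1):
0 0 0
0 0 0
1 0 0
1 1 0
1 0 0

After press 2 at (3,0):
0 0 0
0 0 0
0 0 0
0 0 0
0 0 0

Lights still on: 0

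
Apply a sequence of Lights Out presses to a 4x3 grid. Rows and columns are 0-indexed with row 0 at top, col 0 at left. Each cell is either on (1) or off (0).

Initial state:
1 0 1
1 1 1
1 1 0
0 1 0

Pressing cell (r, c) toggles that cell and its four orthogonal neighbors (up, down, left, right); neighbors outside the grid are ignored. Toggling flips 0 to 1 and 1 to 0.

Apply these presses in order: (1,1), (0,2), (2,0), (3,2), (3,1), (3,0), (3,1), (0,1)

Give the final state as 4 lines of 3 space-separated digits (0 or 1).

Answer: 0 1 1
1 1 1
1 1 1
0 1 1

Derivation:
After press 1 at (1,1):
1 1 1
0 0 0
1 0 0
0 1 0

After press 2 at (0,2):
1 0 0
0 0 1
1 0 0
0 1 0

After press 3 at (2,0):
1 0 0
1 0 1
0 1 0
1 1 0

After press 4 at (3,2):
1 0 0
1 0 1
0 1 1
1 0 1

After press 5 at (3,1):
1 0 0
1 0 1
0 0 1
0 1 0

After press 6 at (3,0):
1 0 0
1 0 1
1 0 1
1 0 0

After press 7 at (3,1):
1 0 0
1 0 1
1 1 1
0 1 1

After press 8 at (0,1):
0 1 1
1 1 1
1 1 1
0 1 1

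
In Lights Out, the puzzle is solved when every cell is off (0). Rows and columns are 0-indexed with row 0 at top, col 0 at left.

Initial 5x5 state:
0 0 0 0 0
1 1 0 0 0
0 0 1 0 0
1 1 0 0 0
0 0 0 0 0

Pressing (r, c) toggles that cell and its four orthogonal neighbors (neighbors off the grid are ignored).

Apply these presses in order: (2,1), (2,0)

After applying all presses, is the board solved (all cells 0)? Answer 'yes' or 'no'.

After press 1 at (2,1):
0 0 0 0 0
1 0 0 0 0
1 1 0 0 0
1 0 0 0 0
0 0 0 0 0

After press 2 at (2,0):
0 0 0 0 0
0 0 0 0 0
0 0 0 0 0
0 0 0 0 0
0 0 0 0 0

Lights still on: 0

Answer: yes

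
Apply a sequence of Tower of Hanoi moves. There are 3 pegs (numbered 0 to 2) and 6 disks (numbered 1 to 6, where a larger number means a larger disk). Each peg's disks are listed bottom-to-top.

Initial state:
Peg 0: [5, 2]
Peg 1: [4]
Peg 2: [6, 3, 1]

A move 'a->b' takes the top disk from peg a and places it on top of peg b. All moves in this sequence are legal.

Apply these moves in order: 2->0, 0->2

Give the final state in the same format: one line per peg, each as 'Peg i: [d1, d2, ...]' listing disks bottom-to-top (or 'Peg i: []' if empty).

Answer: Peg 0: [5, 2]
Peg 1: [4]
Peg 2: [6, 3, 1]

Derivation:
After move 1 (2->0):
Peg 0: [5, 2, 1]
Peg 1: [4]
Peg 2: [6, 3]

After move 2 (0->2):
Peg 0: [5, 2]
Peg 1: [4]
Peg 2: [6, 3, 1]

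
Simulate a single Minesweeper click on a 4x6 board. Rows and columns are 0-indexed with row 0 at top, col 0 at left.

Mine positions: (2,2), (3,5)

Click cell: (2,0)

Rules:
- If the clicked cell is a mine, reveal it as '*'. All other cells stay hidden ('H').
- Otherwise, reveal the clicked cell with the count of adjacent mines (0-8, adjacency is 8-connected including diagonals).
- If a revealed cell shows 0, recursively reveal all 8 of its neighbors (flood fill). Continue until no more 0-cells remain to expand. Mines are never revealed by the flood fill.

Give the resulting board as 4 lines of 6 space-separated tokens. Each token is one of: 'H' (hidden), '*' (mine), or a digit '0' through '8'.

0 0 0 0 0 0
0 1 1 1 0 0
0 1 H 1 1 1
0 1 H H H H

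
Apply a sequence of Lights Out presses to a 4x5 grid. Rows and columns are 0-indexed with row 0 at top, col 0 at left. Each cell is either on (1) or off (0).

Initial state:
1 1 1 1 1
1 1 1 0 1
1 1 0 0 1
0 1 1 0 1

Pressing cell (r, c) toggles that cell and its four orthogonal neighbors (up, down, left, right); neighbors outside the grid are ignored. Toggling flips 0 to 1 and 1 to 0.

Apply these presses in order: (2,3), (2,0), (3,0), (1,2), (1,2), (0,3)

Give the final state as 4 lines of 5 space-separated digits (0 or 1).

Answer: 1 1 0 0 0
0 1 1 0 1
1 0 1 1 0
0 0 1 1 1

Derivation:
After press 1 at (2,3):
1 1 1 1 1
1 1 1 1 1
1 1 1 1 0
0 1 1 1 1

After press 2 at (2,0):
1 1 1 1 1
0 1 1 1 1
0 0 1 1 0
1 1 1 1 1

After press 3 at (3,0):
1 1 1 1 1
0 1 1 1 1
1 0 1 1 0
0 0 1 1 1

After press 4 at (1,2):
1 1 0 1 1
0 0 0 0 1
1 0 0 1 0
0 0 1 1 1

After press 5 at (1,2):
1 1 1 1 1
0 1 1 1 1
1 0 1 1 0
0 0 1 1 1

After press 6 at (0,3):
1 1 0 0 0
0 1 1 0 1
1 0 1 1 0
0 0 1 1 1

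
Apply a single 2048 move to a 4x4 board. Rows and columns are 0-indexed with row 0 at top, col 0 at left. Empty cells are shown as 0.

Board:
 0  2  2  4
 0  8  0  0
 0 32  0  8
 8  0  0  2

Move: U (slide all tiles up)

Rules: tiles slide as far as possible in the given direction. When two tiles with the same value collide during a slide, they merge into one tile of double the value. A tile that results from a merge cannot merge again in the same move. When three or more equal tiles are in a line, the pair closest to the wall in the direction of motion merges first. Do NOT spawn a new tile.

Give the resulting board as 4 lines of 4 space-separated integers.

Answer:  8  2  2  4
 0  8  0  8
 0 32  0  2
 0  0  0  0

Derivation:
Slide up:
col 0: [0, 0, 0, 8] -> [8, 0, 0, 0]
col 1: [2, 8, 32, 0] -> [2, 8, 32, 0]
col 2: [2, 0, 0, 0] -> [2, 0, 0, 0]
col 3: [4, 0, 8, 2] -> [4, 8, 2, 0]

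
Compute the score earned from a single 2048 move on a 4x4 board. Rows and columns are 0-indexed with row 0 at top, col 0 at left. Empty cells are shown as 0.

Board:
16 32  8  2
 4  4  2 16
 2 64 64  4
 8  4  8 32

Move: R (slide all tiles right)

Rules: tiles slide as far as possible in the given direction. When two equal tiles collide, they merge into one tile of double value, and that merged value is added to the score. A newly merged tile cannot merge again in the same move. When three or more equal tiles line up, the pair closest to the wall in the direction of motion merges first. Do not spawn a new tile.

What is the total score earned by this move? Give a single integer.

Slide right:
row 0: [16, 32, 8, 2] -> [16, 32, 8, 2]  score +0 (running 0)
row 1: [4, 4, 2, 16] -> [0, 8, 2, 16]  score +8 (running 8)
row 2: [2, 64, 64, 4] -> [0, 2, 128, 4]  score +128 (running 136)
row 3: [8, 4, 8, 32] -> [8, 4, 8, 32]  score +0 (running 136)
Board after move:
 16  32   8   2
  0   8   2  16
  0   2 128   4
  8   4   8  32

Answer: 136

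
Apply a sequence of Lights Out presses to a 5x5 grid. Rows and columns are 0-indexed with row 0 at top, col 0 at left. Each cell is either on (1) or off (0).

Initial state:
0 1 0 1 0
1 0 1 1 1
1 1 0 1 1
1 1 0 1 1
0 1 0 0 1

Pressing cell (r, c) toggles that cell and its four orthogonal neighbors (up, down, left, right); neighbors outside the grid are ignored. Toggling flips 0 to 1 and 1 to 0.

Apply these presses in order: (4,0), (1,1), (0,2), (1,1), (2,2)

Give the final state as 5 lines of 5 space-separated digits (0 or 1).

After press 1 at (4,0):
0 1 0 1 0
1 0 1 1 1
1 1 0 1 1
0 1 0 1 1
1 0 0 0 1

After press 2 at (1,1):
0 0 0 1 0
0 1 0 1 1
1 0 0 1 1
0 1 0 1 1
1 0 0 0 1

After press 3 at (0,2):
0 1 1 0 0
0 1 1 1 1
1 0 0 1 1
0 1 0 1 1
1 0 0 0 1

After press 4 at (1,1):
0 0 1 0 0
1 0 0 1 1
1 1 0 1 1
0 1 0 1 1
1 0 0 0 1

After press 5 at (2,2):
0 0 1 0 0
1 0 1 1 1
1 0 1 0 1
0 1 1 1 1
1 0 0 0 1

Answer: 0 0 1 0 0
1 0 1 1 1
1 0 1 0 1
0 1 1 1 1
1 0 0 0 1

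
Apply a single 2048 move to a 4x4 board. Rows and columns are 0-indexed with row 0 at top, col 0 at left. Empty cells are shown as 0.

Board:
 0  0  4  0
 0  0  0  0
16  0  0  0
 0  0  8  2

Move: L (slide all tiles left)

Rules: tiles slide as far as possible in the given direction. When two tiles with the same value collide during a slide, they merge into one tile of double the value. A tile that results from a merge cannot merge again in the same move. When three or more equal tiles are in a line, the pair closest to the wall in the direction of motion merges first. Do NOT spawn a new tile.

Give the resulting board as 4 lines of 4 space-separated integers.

Slide left:
row 0: [0, 0, 4, 0] -> [4, 0, 0, 0]
row 1: [0, 0, 0, 0] -> [0, 0, 0, 0]
row 2: [16, 0, 0, 0] -> [16, 0, 0, 0]
row 3: [0, 0, 8, 2] -> [8, 2, 0, 0]

Answer:  4  0  0  0
 0  0  0  0
16  0  0  0
 8  2  0  0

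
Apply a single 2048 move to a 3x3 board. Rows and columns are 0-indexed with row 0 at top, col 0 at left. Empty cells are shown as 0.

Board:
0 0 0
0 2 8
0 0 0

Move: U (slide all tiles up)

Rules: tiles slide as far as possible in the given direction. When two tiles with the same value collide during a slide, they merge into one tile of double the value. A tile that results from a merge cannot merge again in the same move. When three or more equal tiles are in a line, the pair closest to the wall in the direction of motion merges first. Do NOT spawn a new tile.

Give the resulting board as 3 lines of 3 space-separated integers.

Slide up:
col 0: [0, 0, 0] -> [0, 0, 0]
col 1: [0, 2, 0] -> [2, 0, 0]
col 2: [0, 8, 0] -> [8, 0, 0]

Answer: 0 2 8
0 0 0
0 0 0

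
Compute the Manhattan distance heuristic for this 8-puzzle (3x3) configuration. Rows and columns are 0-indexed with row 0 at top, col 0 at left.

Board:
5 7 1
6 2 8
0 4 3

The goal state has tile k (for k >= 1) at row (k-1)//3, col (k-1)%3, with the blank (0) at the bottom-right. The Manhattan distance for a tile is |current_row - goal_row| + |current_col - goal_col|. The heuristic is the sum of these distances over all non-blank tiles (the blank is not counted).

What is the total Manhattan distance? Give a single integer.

Answer: 16

Derivation:
Tile 5: (0,0)->(1,1) = 2
Tile 7: (0,1)->(2,0) = 3
Tile 1: (0,2)->(0,0) = 2
Tile 6: (1,0)->(1,2) = 2
Tile 2: (1,1)->(0,1) = 1
Tile 8: (1,2)->(2,1) = 2
Tile 4: (2,1)->(1,0) = 2
Tile 3: (2,2)->(0,2) = 2
Sum: 2 + 3 + 2 + 2 + 1 + 2 + 2 + 2 = 16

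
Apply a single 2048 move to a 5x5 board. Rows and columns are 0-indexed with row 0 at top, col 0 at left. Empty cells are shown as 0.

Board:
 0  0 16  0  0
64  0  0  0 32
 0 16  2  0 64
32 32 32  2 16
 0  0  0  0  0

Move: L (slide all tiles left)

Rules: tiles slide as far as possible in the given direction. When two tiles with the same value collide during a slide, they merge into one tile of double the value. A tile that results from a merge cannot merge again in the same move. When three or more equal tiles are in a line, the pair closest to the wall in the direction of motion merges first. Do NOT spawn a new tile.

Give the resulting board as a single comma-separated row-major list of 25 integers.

Answer: 16, 0, 0, 0, 0, 64, 32, 0, 0, 0, 16, 2, 64, 0, 0, 64, 32, 2, 16, 0, 0, 0, 0, 0, 0

Derivation:
Slide left:
row 0: [0, 0, 16, 0, 0] -> [16, 0, 0, 0, 0]
row 1: [64, 0, 0, 0, 32] -> [64, 32, 0, 0, 0]
row 2: [0, 16, 2, 0, 64] -> [16, 2, 64, 0, 0]
row 3: [32, 32, 32, 2, 16] -> [64, 32, 2, 16, 0]
row 4: [0, 0, 0, 0, 0] -> [0, 0, 0, 0, 0]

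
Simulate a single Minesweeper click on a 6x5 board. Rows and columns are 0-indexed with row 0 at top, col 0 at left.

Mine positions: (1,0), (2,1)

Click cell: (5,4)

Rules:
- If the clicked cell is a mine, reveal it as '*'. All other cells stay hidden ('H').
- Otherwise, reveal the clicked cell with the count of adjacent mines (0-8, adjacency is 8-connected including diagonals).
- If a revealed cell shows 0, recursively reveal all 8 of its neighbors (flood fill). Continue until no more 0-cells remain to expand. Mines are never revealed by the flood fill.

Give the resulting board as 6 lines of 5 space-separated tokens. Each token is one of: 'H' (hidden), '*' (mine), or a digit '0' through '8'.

H 1 0 0 0
H 2 1 0 0
H H 1 0 0
1 1 1 0 0
0 0 0 0 0
0 0 0 0 0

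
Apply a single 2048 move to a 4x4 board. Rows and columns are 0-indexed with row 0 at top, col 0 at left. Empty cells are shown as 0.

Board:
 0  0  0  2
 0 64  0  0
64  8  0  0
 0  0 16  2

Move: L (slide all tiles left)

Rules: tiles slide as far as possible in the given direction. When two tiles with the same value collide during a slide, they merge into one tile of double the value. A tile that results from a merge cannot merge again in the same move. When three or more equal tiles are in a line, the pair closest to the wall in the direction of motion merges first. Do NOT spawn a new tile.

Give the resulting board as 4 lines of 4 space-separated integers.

Answer:  2  0  0  0
64  0  0  0
64  8  0  0
16  2  0  0

Derivation:
Slide left:
row 0: [0, 0, 0, 2] -> [2, 0, 0, 0]
row 1: [0, 64, 0, 0] -> [64, 0, 0, 0]
row 2: [64, 8, 0, 0] -> [64, 8, 0, 0]
row 3: [0, 0, 16, 2] -> [16, 2, 0, 0]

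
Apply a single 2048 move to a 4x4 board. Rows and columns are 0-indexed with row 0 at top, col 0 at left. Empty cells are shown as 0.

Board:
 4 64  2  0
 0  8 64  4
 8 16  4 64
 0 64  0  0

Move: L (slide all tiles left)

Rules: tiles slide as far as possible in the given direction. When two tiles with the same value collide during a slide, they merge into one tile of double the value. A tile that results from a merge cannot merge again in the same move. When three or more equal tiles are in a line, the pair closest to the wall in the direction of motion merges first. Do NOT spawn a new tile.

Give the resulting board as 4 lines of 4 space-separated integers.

Slide left:
row 0: [4, 64, 2, 0] -> [4, 64, 2, 0]
row 1: [0, 8, 64, 4] -> [8, 64, 4, 0]
row 2: [8, 16, 4, 64] -> [8, 16, 4, 64]
row 3: [0, 64, 0, 0] -> [64, 0, 0, 0]

Answer:  4 64  2  0
 8 64  4  0
 8 16  4 64
64  0  0  0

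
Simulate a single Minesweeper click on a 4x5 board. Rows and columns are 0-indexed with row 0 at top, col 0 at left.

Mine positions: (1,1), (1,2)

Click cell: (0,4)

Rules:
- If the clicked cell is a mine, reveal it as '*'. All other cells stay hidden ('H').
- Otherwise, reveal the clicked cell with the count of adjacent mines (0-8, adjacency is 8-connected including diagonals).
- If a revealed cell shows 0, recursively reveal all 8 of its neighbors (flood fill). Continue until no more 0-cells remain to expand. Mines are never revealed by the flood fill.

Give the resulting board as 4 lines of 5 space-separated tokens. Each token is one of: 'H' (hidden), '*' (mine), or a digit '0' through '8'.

H H H 1 0
H H H 1 0
1 2 2 1 0
0 0 0 0 0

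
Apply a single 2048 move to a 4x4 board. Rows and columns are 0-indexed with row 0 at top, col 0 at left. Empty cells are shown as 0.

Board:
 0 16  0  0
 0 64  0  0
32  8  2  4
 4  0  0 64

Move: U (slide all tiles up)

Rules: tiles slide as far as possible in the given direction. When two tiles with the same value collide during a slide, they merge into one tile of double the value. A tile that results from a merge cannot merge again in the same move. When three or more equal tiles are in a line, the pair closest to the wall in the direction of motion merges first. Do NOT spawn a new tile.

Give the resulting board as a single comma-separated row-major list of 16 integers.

Answer: 32, 16, 2, 4, 4, 64, 0, 64, 0, 8, 0, 0, 0, 0, 0, 0

Derivation:
Slide up:
col 0: [0, 0, 32, 4] -> [32, 4, 0, 0]
col 1: [16, 64, 8, 0] -> [16, 64, 8, 0]
col 2: [0, 0, 2, 0] -> [2, 0, 0, 0]
col 3: [0, 0, 4, 64] -> [4, 64, 0, 0]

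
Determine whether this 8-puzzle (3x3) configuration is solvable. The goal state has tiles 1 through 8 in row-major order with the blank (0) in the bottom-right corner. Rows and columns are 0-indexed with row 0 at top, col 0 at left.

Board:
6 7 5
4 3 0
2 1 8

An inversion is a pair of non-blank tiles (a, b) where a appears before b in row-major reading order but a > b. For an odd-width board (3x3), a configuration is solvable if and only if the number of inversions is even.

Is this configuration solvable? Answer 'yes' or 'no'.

Answer: yes

Derivation:
Inversions (pairs i<j in row-major order where tile[i] > tile[j] > 0): 20
20 is even, so the puzzle is solvable.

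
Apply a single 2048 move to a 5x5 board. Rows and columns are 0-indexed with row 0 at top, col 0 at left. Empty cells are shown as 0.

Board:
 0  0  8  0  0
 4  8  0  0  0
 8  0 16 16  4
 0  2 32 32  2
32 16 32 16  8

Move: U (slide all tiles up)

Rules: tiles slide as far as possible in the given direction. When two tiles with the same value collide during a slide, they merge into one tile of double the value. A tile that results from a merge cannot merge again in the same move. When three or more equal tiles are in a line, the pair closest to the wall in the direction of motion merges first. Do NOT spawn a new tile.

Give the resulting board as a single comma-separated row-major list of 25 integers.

Answer: 4, 8, 8, 16, 4, 8, 2, 16, 32, 2, 32, 16, 64, 16, 8, 0, 0, 0, 0, 0, 0, 0, 0, 0, 0

Derivation:
Slide up:
col 0: [0, 4, 8, 0, 32] -> [4, 8, 32, 0, 0]
col 1: [0, 8, 0, 2, 16] -> [8, 2, 16, 0, 0]
col 2: [8, 0, 16, 32, 32] -> [8, 16, 64, 0, 0]
col 3: [0, 0, 16, 32, 16] -> [16, 32, 16, 0, 0]
col 4: [0, 0, 4, 2, 8] -> [4, 2, 8, 0, 0]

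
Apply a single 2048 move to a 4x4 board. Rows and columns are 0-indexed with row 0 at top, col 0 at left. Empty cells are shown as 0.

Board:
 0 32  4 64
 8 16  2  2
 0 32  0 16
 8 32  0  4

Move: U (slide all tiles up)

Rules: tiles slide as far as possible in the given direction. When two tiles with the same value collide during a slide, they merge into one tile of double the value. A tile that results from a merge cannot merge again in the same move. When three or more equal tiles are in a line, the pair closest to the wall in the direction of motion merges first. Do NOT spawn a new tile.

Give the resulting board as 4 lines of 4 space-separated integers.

Slide up:
col 0: [0, 8, 0, 8] -> [16, 0, 0, 0]
col 1: [32, 16, 32, 32] -> [32, 16, 64, 0]
col 2: [4, 2, 0, 0] -> [4, 2, 0, 0]
col 3: [64, 2, 16, 4] -> [64, 2, 16, 4]

Answer: 16 32  4 64
 0 16  2  2
 0 64  0 16
 0  0  0  4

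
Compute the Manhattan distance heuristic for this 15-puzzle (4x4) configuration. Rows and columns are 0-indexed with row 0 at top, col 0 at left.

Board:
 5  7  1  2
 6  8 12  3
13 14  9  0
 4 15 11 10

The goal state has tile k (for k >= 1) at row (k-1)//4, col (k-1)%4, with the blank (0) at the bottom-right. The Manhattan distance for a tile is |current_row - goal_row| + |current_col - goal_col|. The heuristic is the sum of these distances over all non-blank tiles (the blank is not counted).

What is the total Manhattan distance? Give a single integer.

Tile 5: at (0,0), goal (1,0), distance |0-1|+|0-0| = 1
Tile 7: at (0,1), goal (1,2), distance |0-1|+|1-2| = 2
Tile 1: at (0,2), goal (0,0), distance |0-0|+|2-0| = 2
Tile 2: at (0,3), goal (0,1), distance |0-0|+|3-1| = 2
Tile 6: at (1,0), goal (1,1), distance |1-1|+|0-1| = 1
Tile 8: at (1,1), goal (1,3), distance |1-1|+|1-3| = 2
Tile 12: at (1,2), goal (2,3), distance |1-2|+|2-3| = 2
Tile 3: at (1,3), goal (0,2), distance |1-0|+|3-2| = 2
Tile 13: at (2,0), goal (3,0), distance |2-3|+|0-0| = 1
Tile 14: at (2,1), goal (3,1), distance |2-3|+|1-1| = 1
Tile 9: at (2,2), goal (2,0), distance |2-2|+|2-0| = 2
Tile 4: at (3,0), goal (0,3), distance |3-0|+|0-3| = 6
Tile 15: at (3,1), goal (3,2), distance |3-3|+|1-2| = 1
Tile 11: at (3,2), goal (2,2), distance |3-2|+|2-2| = 1
Tile 10: at (3,3), goal (2,1), distance |3-2|+|3-1| = 3
Sum: 1 + 2 + 2 + 2 + 1 + 2 + 2 + 2 + 1 + 1 + 2 + 6 + 1 + 1 + 3 = 29

Answer: 29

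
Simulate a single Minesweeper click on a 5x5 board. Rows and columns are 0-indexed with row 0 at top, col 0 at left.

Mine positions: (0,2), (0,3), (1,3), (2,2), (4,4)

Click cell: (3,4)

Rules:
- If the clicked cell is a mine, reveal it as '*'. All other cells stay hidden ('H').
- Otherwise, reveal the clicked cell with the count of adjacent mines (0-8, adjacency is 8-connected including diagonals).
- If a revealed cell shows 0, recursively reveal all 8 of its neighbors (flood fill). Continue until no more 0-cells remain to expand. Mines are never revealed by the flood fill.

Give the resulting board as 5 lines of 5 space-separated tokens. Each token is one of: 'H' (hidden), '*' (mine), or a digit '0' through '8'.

H H H H H
H H H H H
H H H H H
H H H H 1
H H H H H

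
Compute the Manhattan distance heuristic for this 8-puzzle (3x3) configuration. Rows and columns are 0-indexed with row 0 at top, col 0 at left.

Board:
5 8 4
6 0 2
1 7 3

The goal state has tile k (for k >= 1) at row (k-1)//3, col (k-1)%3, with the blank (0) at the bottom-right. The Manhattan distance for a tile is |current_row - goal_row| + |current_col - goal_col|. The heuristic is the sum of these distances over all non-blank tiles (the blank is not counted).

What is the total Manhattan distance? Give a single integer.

Tile 5: at (0,0), goal (1,1), distance |0-1|+|0-1| = 2
Tile 8: at (0,1), goal (2,1), distance |0-2|+|1-1| = 2
Tile 4: at (0,2), goal (1,0), distance |0-1|+|2-0| = 3
Tile 6: at (1,0), goal (1,2), distance |1-1|+|0-2| = 2
Tile 2: at (1,2), goal (0,1), distance |1-0|+|2-1| = 2
Tile 1: at (2,0), goal (0,0), distance |2-0|+|0-0| = 2
Tile 7: at (2,1), goal (2,0), distance |2-2|+|1-0| = 1
Tile 3: at (2,2), goal (0,2), distance |2-0|+|2-2| = 2
Sum: 2 + 2 + 3 + 2 + 2 + 2 + 1 + 2 = 16

Answer: 16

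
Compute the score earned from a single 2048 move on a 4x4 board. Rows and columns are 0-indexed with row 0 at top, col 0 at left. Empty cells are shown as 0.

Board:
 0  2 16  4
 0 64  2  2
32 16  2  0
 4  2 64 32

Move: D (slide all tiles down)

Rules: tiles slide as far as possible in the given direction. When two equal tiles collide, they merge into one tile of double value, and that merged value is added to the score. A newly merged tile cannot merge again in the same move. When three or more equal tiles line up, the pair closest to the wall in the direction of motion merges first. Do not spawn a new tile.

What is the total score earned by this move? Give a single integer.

Slide down:
col 0: [0, 0, 32, 4] -> [0, 0, 32, 4]  score +0 (running 0)
col 1: [2, 64, 16, 2] -> [2, 64, 16, 2]  score +0 (running 0)
col 2: [16, 2, 2, 64] -> [0, 16, 4, 64]  score +4 (running 4)
col 3: [4, 2, 0, 32] -> [0, 4, 2, 32]  score +0 (running 4)
Board after move:
 0  2  0  0
 0 64 16  4
32 16  4  2
 4  2 64 32

Answer: 4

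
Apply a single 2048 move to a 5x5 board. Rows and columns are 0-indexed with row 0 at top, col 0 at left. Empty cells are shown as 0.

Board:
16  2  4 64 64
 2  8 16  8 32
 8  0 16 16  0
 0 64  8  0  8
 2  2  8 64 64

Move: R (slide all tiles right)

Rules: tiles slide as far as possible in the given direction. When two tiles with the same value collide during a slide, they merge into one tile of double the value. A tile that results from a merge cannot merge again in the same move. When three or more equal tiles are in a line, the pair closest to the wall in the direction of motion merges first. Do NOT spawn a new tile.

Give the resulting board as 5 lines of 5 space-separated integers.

Answer:   0  16   2   4 128
  2   8  16   8  32
  0   0   0   8  32
  0   0   0  64  16
  0   0   4   8 128

Derivation:
Slide right:
row 0: [16, 2, 4, 64, 64] -> [0, 16, 2, 4, 128]
row 1: [2, 8, 16, 8, 32] -> [2, 8, 16, 8, 32]
row 2: [8, 0, 16, 16, 0] -> [0, 0, 0, 8, 32]
row 3: [0, 64, 8, 0, 8] -> [0, 0, 0, 64, 16]
row 4: [2, 2, 8, 64, 64] -> [0, 0, 4, 8, 128]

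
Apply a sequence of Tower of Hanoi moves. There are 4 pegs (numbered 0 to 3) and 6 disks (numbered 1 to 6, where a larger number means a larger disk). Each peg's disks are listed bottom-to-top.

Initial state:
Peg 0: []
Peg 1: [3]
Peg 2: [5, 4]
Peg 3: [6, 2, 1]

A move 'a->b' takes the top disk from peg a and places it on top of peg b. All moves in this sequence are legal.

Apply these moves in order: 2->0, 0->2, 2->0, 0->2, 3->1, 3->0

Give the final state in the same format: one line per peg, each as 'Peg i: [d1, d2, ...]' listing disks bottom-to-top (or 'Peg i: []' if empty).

Answer: Peg 0: [2]
Peg 1: [3, 1]
Peg 2: [5, 4]
Peg 3: [6]

Derivation:
After move 1 (2->0):
Peg 0: [4]
Peg 1: [3]
Peg 2: [5]
Peg 3: [6, 2, 1]

After move 2 (0->2):
Peg 0: []
Peg 1: [3]
Peg 2: [5, 4]
Peg 3: [6, 2, 1]

After move 3 (2->0):
Peg 0: [4]
Peg 1: [3]
Peg 2: [5]
Peg 3: [6, 2, 1]

After move 4 (0->2):
Peg 0: []
Peg 1: [3]
Peg 2: [5, 4]
Peg 3: [6, 2, 1]

After move 5 (3->1):
Peg 0: []
Peg 1: [3, 1]
Peg 2: [5, 4]
Peg 3: [6, 2]

After move 6 (3->0):
Peg 0: [2]
Peg 1: [3, 1]
Peg 2: [5, 4]
Peg 3: [6]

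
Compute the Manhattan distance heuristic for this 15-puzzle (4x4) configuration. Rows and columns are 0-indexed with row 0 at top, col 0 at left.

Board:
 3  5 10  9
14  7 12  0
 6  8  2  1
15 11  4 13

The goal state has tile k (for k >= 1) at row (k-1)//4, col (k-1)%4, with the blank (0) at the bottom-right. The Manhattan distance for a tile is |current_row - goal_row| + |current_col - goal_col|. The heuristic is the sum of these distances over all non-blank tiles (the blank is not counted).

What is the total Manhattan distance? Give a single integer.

Tile 3: (0,0)->(0,2) = 2
Tile 5: (0,1)->(1,0) = 2
Tile 10: (0,2)->(2,1) = 3
Tile 9: (0,3)->(2,0) = 5
Tile 14: (1,0)->(3,1) = 3
Tile 7: (1,1)->(1,2) = 1
Tile 12: (1,2)->(2,3) = 2
Tile 6: (2,0)->(1,1) = 2
Tile 8: (2,1)->(1,3) = 3
Tile 2: (2,2)->(0,1) = 3
Tile 1: (2,3)->(0,0) = 5
Tile 15: (3,0)->(3,2) = 2
Tile 11: (3,1)->(2,2) = 2
Tile 4: (3,2)->(0,3) = 4
Tile 13: (3,3)->(3,0) = 3
Sum: 2 + 2 + 3 + 5 + 3 + 1 + 2 + 2 + 3 + 3 + 5 + 2 + 2 + 4 + 3 = 42

Answer: 42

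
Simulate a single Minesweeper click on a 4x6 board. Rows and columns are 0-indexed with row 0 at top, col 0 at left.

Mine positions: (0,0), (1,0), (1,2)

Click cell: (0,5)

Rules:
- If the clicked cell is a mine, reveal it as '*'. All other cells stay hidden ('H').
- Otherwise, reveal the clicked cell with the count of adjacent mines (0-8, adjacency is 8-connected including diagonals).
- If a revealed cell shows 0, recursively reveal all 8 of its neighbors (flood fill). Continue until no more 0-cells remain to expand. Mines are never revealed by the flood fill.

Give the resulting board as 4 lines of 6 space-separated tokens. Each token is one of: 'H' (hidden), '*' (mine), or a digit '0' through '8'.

H H H 1 0 0
H H H 1 0 0
1 2 1 1 0 0
0 0 0 0 0 0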